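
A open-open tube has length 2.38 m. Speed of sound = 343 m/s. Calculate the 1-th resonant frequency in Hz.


Given values:
  Tube type: open-open, L = 2.38 m, c = 343 m/s, n = 1
Formula: f_n = n * c / (2 * L)
Compute 2 * L = 2 * 2.38 = 4.76
f = 1 * 343 / 4.76
f = 72.06

72.06 Hz


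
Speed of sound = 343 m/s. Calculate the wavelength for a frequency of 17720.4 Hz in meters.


Given values:
  c = 343 m/s, f = 17720.4 Hz
Formula: lambda = c / f
lambda = 343 / 17720.4
lambda = 0.0194

0.0194 m


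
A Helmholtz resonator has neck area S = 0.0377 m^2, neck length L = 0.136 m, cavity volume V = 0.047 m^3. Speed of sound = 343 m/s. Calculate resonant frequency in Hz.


Given values:
  S = 0.0377 m^2, L = 0.136 m, V = 0.047 m^3, c = 343 m/s
Formula: f = (c / (2*pi)) * sqrt(S / (V * L))
Compute V * L = 0.047 * 0.136 = 0.006392
Compute S / (V * L) = 0.0377 / 0.006392 = 5.898
Compute sqrt(5.898) = 2.42858
Compute c / (2*pi) = 343 / 6.283185 = 54.590148
f = 54.590148 * 2.42858 = 132.58

132.58 Hz


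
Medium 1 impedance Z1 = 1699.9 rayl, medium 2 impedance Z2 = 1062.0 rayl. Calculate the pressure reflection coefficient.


Given values:
  Z1 = 1699.9 rayl, Z2 = 1062.0 rayl
Formula: R = (Z2 - Z1) / (Z2 + Z1)
Numerator: Z2 - Z1 = 1062.0 - 1699.9 = -637.9
Denominator: Z2 + Z1 = 1062.0 + 1699.9 = 2761.9
R = -637.9 / 2761.9 = -0.231

-0.231


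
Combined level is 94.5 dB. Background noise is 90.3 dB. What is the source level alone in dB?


Given values:
  L_total = 94.5 dB, L_bg = 90.3 dB
Formula: L_source = 10 * log10(10^(L_total/10) - 10^(L_bg/10))
Convert to linear:
  10^(94.5/10) = 2818382931.2644
  10^(90.3/10) = 1071519305.2376
Difference: 2818382931.2644 - 1071519305.2376 = 1746863626.0268
L_source = 10 * log10(1746863626.0268) = 92.42

92.42 dB


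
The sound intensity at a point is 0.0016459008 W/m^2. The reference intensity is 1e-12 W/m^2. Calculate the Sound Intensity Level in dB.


Given values:
  I = 0.0016459008 W/m^2
  I_ref = 1e-12 W/m^2
Formula: SIL = 10 * log10(I / I_ref)
Compute ratio: I / I_ref = 1645900800
Compute log10: log10(1645900800) = 9.216404
Multiply: SIL = 10 * 9.216404 = 92.16

92.16 dB


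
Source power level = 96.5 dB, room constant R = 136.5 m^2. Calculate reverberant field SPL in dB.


Given values:
  Lw = 96.5 dB, R = 136.5 m^2
Formula: SPL = Lw + 10 * log10(4 / R)
Compute 4 / R = 4 / 136.5 = 0.029304
Compute 10 * log10(0.029304) = -15.3307
SPL = 96.5 + (-15.3307) = 81.17

81.17 dB


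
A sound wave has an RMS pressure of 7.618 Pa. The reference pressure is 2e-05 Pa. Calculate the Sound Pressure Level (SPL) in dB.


Given values:
  p = 7.618 Pa
  p_ref = 2e-05 Pa
Formula: SPL = 20 * log10(p / p_ref)
Compute ratio: p / p_ref = 7.618 / 2e-05 = 380900
Compute log10: log10(380900) = 5.580811
Multiply: SPL = 20 * 5.580811 = 111.62

111.62 dB


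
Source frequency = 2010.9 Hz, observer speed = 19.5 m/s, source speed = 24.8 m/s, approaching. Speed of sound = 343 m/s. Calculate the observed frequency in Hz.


Given values:
  f_s = 2010.9 Hz, v_o = 19.5 m/s, v_s = 24.8 m/s
  Direction: approaching
Formula: f_o = f_s * (c + v_o) / (c - v_s)
Numerator: c + v_o = 343 + 19.5 = 362.5
Denominator: c - v_s = 343 - 24.8 = 318.2
f_o = 2010.9 * 362.5 / 318.2 = 2290.86

2290.86 Hz


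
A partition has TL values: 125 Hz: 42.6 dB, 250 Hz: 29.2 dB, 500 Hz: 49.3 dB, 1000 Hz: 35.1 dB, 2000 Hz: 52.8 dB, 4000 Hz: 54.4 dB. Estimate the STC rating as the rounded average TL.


Given TL values at each frequency:
  125 Hz: 42.6 dB
  250 Hz: 29.2 dB
  500 Hz: 49.3 dB
  1000 Hz: 35.1 dB
  2000 Hz: 52.8 dB
  4000 Hz: 54.4 dB
Formula: STC ~ round(average of TL values)
Sum = 42.6 + 29.2 + 49.3 + 35.1 + 52.8 + 54.4 = 263.4
Average = 263.4 / 6 = 43.9
Rounded: 44

44


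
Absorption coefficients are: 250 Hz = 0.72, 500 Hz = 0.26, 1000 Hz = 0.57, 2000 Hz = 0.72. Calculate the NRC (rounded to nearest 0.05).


Given values:
  a_250 = 0.72, a_500 = 0.26
  a_1000 = 0.57, a_2000 = 0.72
Formula: NRC = (a250 + a500 + a1000 + a2000) / 4
Sum = 0.72 + 0.26 + 0.57 + 0.72 = 2.27
NRC = 2.27 / 4 = 0.5675
Rounded to nearest 0.05: 0.55

0.55


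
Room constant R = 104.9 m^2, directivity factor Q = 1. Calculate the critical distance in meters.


Given values:
  R = 104.9 m^2, Q = 1
Formula: d_c = 0.141 * sqrt(Q * R)
Compute Q * R = 1 * 104.9 = 104.9
Compute sqrt(104.9) = 10.2421
d_c = 0.141 * 10.2421 = 1.444

1.444 m


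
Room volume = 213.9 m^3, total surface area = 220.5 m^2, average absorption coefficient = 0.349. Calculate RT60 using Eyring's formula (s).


Given values:
  V = 213.9 m^3, S = 220.5 m^2, alpha = 0.349
Formula: RT60 = 0.161 * V / (-S * ln(1 - alpha))
Compute ln(1 - 0.349) = ln(0.651) = -0.429246
Denominator: -220.5 * -0.429246 = 94.6487
Numerator: 0.161 * 213.9 = 34.4379
RT60 = 34.4379 / 94.6487 = 0.364

0.364 s


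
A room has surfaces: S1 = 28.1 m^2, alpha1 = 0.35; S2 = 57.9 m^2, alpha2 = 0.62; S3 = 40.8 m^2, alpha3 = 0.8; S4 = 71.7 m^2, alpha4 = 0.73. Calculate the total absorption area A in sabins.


Given surfaces:
  Surface 1: 28.1 * 0.35 = 9.835
  Surface 2: 57.9 * 0.62 = 35.898
  Surface 3: 40.8 * 0.8 = 32.64
  Surface 4: 71.7 * 0.73 = 52.341
Formula: A = sum(Si * alpha_i)
A = 9.835 + 35.898 + 32.64 + 52.341
A = 130.71

130.71 sabins


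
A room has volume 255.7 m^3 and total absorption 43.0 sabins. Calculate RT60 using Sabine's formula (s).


Given values:
  V = 255.7 m^3
  A = 43.0 sabins
Formula: RT60 = 0.161 * V / A
Numerator: 0.161 * 255.7 = 41.1677
RT60 = 41.1677 / 43.0 = 0.957

0.957 s


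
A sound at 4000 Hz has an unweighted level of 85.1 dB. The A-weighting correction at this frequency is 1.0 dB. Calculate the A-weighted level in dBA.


Given values:
  SPL = 85.1 dB
  A-weighting at 4000 Hz = 1.0 dB
Formula: L_A = SPL + A_weight
L_A = 85.1 + (1.0)
L_A = 86.1

86.1 dBA


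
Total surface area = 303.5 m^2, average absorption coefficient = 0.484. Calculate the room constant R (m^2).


Given values:
  S = 303.5 m^2, alpha = 0.484
Formula: R = S * alpha / (1 - alpha)
Numerator: 303.5 * 0.484 = 146.894
Denominator: 1 - 0.484 = 0.516
R = 146.894 / 0.516 = 284.68

284.68 m^2


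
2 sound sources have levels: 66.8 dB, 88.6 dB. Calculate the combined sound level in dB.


Formula: L_total = 10 * log10( sum(10^(Li/10)) )
  Source 1: 10^(66.8/10) = 4786300.9232
  Source 2: 10^(88.6/10) = 724435960.075
Sum of linear values = 729222260.9982
L_total = 10 * log10(729222260.9982) = 88.63

88.63 dB


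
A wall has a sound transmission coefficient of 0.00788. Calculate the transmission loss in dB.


Given values:
  tau = 0.00788
Formula: TL = 10 * log10(1 / tau)
Compute 1 / tau = 1 / 0.00788 = 126.9036
Compute log10(126.9036) = 2.103474
TL = 10 * 2.103474 = 21.03

21.03 dB


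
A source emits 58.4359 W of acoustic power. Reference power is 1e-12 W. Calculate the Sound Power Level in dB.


Given values:
  W = 58.4359 W
  W_ref = 1e-12 W
Formula: SWL = 10 * log10(W / W_ref)
Compute ratio: W / W_ref = 58435900000000
Compute log10: log10(58435900000000) = 13.76668
Multiply: SWL = 10 * 13.76668 = 137.67

137.67 dB


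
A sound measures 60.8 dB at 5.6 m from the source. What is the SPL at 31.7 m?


Given values:
  SPL1 = 60.8 dB, r1 = 5.6 m, r2 = 31.7 m
Formula: SPL2 = SPL1 - 20 * log10(r2 / r1)
Compute ratio: r2 / r1 = 31.7 / 5.6 = 5.6607
Compute log10: log10(5.6607) = 0.75287
Compute drop: 20 * 0.75287 = 15.0574
SPL2 = 60.8 - 15.0574 = 45.74

45.74 dB


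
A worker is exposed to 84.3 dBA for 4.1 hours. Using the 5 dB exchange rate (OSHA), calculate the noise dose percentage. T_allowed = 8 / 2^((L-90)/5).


Given values:
  L = 84.3 dBA, T = 4.1 hours
Formula: T_allowed = 8 / 2^((L - 90) / 5)
Compute exponent: (84.3 - 90) / 5 = -1.14
Compute 2^(-1.14) = 0.45376
T_allowed = 8 / 0.45376 = 17.630465 hours
Dose = (T / T_allowed) * 100
Dose = (4.1 / 17.630465) * 100 = 23.26

23.26 %


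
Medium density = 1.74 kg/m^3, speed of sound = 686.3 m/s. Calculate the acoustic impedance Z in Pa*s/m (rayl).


Given values:
  rho = 1.74 kg/m^3
  c = 686.3 m/s
Formula: Z = rho * c
Z = 1.74 * 686.3
Z = 1194.16

1194.16 rayl


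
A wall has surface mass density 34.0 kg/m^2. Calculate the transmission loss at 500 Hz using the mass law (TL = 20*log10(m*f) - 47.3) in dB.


Given values:
  m = 34.0 kg/m^2, f = 500 Hz
Formula: TL = 20 * log10(m * f) - 47.3
Compute m * f = 34.0 * 500 = 17000.0
Compute log10(17000.0) = 4.230449
Compute 20 * 4.230449 = 84.609
TL = 84.609 - 47.3 = 37.31

37.31 dB


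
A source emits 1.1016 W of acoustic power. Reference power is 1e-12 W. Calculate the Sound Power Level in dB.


Given values:
  W = 1.1016 W
  W_ref = 1e-12 W
Formula: SWL = 10 * log10(W / W_ref)
Compute ratio: W / W_ref = 1101600000000
Compute log10: log10(1101600000000) = 12.042024
Multiply: SWL = 10 * 12.042024 = 120.42

120.42 dB


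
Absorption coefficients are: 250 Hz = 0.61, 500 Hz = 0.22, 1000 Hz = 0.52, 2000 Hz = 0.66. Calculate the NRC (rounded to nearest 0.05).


Given values:
  a_250 = 0.61, a_500 = 0.22
  a_1000 = 0.52, a_2000 = 0.66
Formula: NRC = (a250 + a500 + a1000 + a2000) / 4
Sum = 0.61 + 0.22 + 0.52 + 0.66 = 2.01
NRC = 2.01 / 4 = 0.5025
Rounded to nearest 0.05: 0.5

0.5


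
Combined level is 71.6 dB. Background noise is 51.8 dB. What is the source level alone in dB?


Given values:
  L_total = 71.6 dB, L_bg = 51.8 dB
Formula: L_source = 10 * log10(10^(L_total/10) - 10^(L_bg/10))
Convert to linear:
  10^(71.6/10) = 14454397.7075
  10^(51.8/10) = 151356.1248
Difference: 14454397.7075 - 151356.1248 = 14303041.5827
L_source = 10 * log10(14303041.5827) = 71.55

71.55 dB


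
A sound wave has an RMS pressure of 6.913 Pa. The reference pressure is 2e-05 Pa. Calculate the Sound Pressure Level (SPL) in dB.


Given values:
  p = 6.913 Pa
  p_ref = 2e-05 Pa
Formula: SPL = 20 * log10(p / p_ref)
Compute ratio: p / p_ref = 6.913 / 2e-05 = 345650
Compute log10: log10(345650) = 5.538637
Multiply: SPL = 20 * 5.538637 = 110.77

110.77 dB


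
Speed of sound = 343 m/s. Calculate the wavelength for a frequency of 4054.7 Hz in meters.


Given values:
  c = 343 m/s, f = 4054.7 Hz
Formula: lambda = c / f
lambda = 343 / 4054.7
lambda = 0.0846

0.0846 m


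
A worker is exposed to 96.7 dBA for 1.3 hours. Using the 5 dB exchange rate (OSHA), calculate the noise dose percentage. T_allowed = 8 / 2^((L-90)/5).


Given values:
  L = 96.7 dBA, T = 1.3 hours
Formula: T_allowed = 8 / 2^((L - 90) / 5)
Compute exponent: (96.7 - 90) / 5 = 1.34
Compute 2^(1.34) = 2.531513
T_allowed = 8 / 2.531513 = 3.160165 hours
Dose = (T / T_allowed) * 100
Dose = (1.3 / 3.160165) * 100 = 41.14

41.14 %


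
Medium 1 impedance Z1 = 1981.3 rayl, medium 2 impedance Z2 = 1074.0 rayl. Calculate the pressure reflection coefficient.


Given values:
  Z1 = 1981.3 rayl, Z2 = 1074.0 rayl
Formula: R = (Z2 - Z1) / (Z2 + Z1)
Numerator: Z2 - Z1 = 1074.0 - 1981.3 = -907.3
Denominator: Z2 + Z1 = 1074.0 + 1981.3 = 3055.3
R = -907.3 / 3055.3 = -0.297

-0.297


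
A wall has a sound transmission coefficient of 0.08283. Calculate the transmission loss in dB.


Given values:
  tau = 0.08283
Formula: TL = 10 * log10(1 / tau)
Compute 1 / tau = 1 / 0.08283 = 12.0729
Compute log10(12.0729) = 1.081812
TL = 10 * 1.081812 = 10.82

10.82 dB


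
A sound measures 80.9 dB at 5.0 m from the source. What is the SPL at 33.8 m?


Given values:
  SPL1 = 80.9 dB, r1 = 5.0 m, r2 = 33.8 m
Formula: SPL2 = SPL1 - 20 * log10(r2 / r1)
Compute ratio: r2 / r1 = 33.8 / 5.0 = 6.76
Compute log10: log10(6.76) = 0.829947
Compute drop: 20 * 0.829947 = 16.5989
SPL2 = 80.9 - 16.5989 = 64.3

64.3 dB


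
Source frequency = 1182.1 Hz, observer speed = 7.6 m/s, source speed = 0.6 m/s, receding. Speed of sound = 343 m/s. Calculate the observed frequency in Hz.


Given values:
  f_s = 1182.1 Hz, v_o = 7.6 m/s, v_s = 0.6 m/s
  Direction: receding
Formula: f_o = f_s * (c - v_o) / (c + v_s)
Numerator: c - v_o = 343 - 7.6 = 335.4
Denominator: c + v_s = 343 + 0.6 = 343.6
f_o = 1182.1 * 335.4 / 343.6 = 1153.89

1153.89 Hz


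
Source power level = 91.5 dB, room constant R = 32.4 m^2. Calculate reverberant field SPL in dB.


Given values:
  Lw = 91.5 dB, R = 32.4 m^2
Formula: SPL = Lw + 10 * log10(4 / R)
Compute 4 / R = 4 / 32.4 = 0.123457
Compute 10 * log10(0.123457) = -9.0848
SPL = 91.5 + (-9.0848) = 82.42

82.42 dB


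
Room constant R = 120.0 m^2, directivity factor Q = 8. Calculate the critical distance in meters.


Given values:
  R = 120.0 m^2, Q = 8
Formula: d_c = 0.141 * sqrt(Q * R)
Compute Q * R = 8 * 120.0 = 960.0
Compute sqrt(960.0) = 30.9839
d_c = 0.141 * 30.9839 = 4.369

4.369 m


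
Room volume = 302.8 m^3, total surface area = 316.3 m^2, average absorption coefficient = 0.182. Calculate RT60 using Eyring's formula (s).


Given values:
  V = 302.8 m^3, S = 316.3 m^2, alpha = 0.182
Formula: RT60 = 0.161 * V / (-S * ln(1 - alpha))
Compute ln(1 - 0.182) = ln(0.818) = -0.200893
Denominator: -316.3 * -0.200893 = 63.5425
Numerator: 0.161 * 302.8 = 48.7508
RT60 = 48.7508 / 63.5425 = 0.767

0.767 s


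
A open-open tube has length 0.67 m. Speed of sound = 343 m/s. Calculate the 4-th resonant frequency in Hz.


Given values:
  Tube type: open-open, L = 0.67 m, c = 343 m/s, n = 4
Formula: f_n = n * c / (2 * L)
Compute 2 * L = 2 * 0.67 = 1.34
f = 4 * 343 / 1.34
f = 1023.88

1023.88 Hz


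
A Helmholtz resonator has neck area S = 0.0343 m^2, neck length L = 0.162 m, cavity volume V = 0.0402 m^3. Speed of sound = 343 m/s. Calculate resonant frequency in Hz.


Given values:
  S = 0.0343 m^2, L = 0.162 m, V = 0.0402 m^3, c = 343 m/s
Formula: f = (c / (2*pi)) * sqrt(S / (V * L))
Compute V * L = 0.0402 * 0.162 = 0.0065124
Compute S / (V * L) = 0.0343 / 0.0065124 = 5.2669
Compute sqrt(5.2669) = 2.294973
Compute c / (2*pi) = 343 / 6.283185 = 54.590148
f = 54.590148 * 2.294973 = 125.28

125.28 Hz


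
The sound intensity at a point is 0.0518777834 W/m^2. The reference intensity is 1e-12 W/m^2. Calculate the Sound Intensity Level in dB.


Given values:
  I = 0.0518777834 W/m^2
  I_ref = 1e-12 W/m^2
Formula: SIL = 10 * log10(I / I_ref)
Compute ratio: I / I_ref = 51877783400
Compute log10: log10(51877783400) = 10.714981
Multiply: SIL = 10 * 10.714981 = 107.15

107.15 dB


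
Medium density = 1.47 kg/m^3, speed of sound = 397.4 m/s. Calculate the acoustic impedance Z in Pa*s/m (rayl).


Given values:
  rho = 1.47 kg/m^3
  c = 397.4 m/s
Formula: Z = rho * c
Z = 1.47 * 397.4
Z = 584.18

584.18 rayl


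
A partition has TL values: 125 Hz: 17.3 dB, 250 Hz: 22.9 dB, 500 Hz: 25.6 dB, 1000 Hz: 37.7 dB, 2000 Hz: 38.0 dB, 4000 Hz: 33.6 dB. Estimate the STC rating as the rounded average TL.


Given TL values at each frequency:
  125 Hz: 17.3 dB
  250 Hz: 22.9 dB
  500 Hz: 25.6 dB
  1000 Hz: 37.7 dB
  2000 Hz: 38.0 dB
  4000 Hz: 33.6 dB
Formula: STC ~ round(average of TL values)
Sum = 17.3 + 22.9 + 25.6 + 37.7 + 38.0 + 33.6 = 175.1
Average = 175.1 / 6 = 29.18
Rounded: 29

29


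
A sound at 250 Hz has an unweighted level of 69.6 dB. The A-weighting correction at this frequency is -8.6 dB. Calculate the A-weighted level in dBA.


Given values:
  SPL = 69.6 dB
  A-weighting at 250 Hz = -8.6 dB
Formula: L_A = SPL + A_weight
L_A = 69.6 + (-8.6)
L_A = 61.0

61.0 dBA


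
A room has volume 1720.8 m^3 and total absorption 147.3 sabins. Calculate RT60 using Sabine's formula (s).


Given values:
  V = 1720.8 m^3
  A = 147.3 sabins
Formula: RT60 = 0.161 * V / A
Numerator: 0.161 * 1720.8 = 277.0488
RT60 = 277.0488 / 147.3 = 1.881

1.881 s


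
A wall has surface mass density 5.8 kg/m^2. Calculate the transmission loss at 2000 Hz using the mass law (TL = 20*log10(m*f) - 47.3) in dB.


Given values:
  m = 5.8 kg/m^2, f = 2000 Hz
Formula: TL = 20 * log10(m * f) - 47.3
Compute m * f = 5.8 * 2000 = 11600.0
Compute log10(11600.0) = 4.064458
Compute 20 * 4.064458 = 81.2892
TL = 81.2892 - 47.3 = 33.99

33.99 dB


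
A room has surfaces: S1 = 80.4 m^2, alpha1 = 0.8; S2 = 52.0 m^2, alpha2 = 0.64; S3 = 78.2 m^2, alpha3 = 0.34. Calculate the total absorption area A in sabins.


Given surfaces:
  Surface 1: 80.4 * 0.8 = 64.32
  Surface 2: 52.0 * 0.64 = 33.28
  Surface 3: 78.2 * 0.34 = 26.588
Formula: A = sum(Si * alpha_i)
A = 64.32 + 33.28 + 26.588
A = 124.19

124.19 sabins


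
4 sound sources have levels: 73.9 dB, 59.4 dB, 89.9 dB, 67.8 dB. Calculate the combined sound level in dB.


Formula: L_total = 10 * log10( sum(10^(Li/10)) )
  Source 1: 10^(73.9/10) = 24547089.1569
  Source 2: 10^(59.4/10) = 870963.59
  Source 3: 10^(89.9/10) = 977237220.9558
  Source 4: 10^(67.8/10) = 6025595.8607
Sum of linear values = 1008680869.5634
L_total = 10 * log10(1008680869.5634) = 90.04

90.04 dB


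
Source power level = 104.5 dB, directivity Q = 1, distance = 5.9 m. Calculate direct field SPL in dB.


Given values:
  Lw = 104.5 dB, Q = 1, r = 5.9 m
Formula: SPL = Lw + 10 * log10(Q / (4 * pi * r^2))
Compute 4 * pi * r^2 = 4 * pi * 5.9^2 = 437.4354
Compute Q / denom = 1 / 437.4354 = 0.00228605
Compute 10 * log10(0.00228605) = -26.4091
SPL = 104.5 + (-26.4091) = 78.09

78.09 dB


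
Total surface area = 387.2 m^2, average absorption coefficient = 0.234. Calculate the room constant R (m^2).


Given values:
  S = 387.2 m^2, alpha = 0.234
Formula: R = S * alpha / (1 - alpha)
Numerator: 387.2 * 0.234 = 90.6048
Denominator: 1 - 0.234 = 0.766
R = 90.6048 / 0.766 = 118.28

118.28 m^2


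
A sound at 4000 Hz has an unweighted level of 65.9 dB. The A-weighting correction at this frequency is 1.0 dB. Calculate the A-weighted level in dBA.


Given values:
  SPL = 65.9 dB
  A-weighting at 4000 Hz = 1.0 dB
Formula: L_A = SPL + A_weight
L_A = 65.9 + (1.0)
L_A = 66.9

66.9 dBA


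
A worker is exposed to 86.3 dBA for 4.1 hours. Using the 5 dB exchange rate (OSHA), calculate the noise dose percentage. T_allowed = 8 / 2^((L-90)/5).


Given values:
  L = 86.3 dBA, T = 4.1 hours
Formula: T_allowed = 8 / 2^((L - 90) / 5)
Compute exponent: (86.3 - 90) / 5 = -0.74
Compute 2^(-0.74) = 0.598739
T_allowed = 8 / 0.598739 = 13.361415 hours
Dose = (T / T_allowed) * 100
Dose = (4.1 / 13.361415) * 100 = 30.69

30.69 %


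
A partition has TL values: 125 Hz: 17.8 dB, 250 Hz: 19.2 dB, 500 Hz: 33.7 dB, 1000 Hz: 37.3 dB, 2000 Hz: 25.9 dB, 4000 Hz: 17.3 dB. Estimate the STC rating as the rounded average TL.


Given TL values at each frequency:
  125 Hz: 17.8 dB
  250 Hz: 19.2 dB
  500 Hz: 33.7 dB
  1000 Hz: 37.3 dB
  2000 Hz: 25.9 dB
  4000 Hz: 17.3 dB
Formula: STC ~ round(average of TL values)
Sum = 17.8 + 19.2 + 33.7 + 37.3 + 25.9 + 17.3 = 151.2
Average = 151.2 / 6 = 25.2
Rounded: 25

25


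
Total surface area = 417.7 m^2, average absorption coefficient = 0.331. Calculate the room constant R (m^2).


Given values:
  S = 417.7 m^2, alpha = 0.331
Formula: R = S * alpha / (1 - alpha)
Numerator: 417.7 * 0.331 = 138.2587
Denominator: 1 - 0.331 = 0.669
R = 138.2587 / 0.669 = 206.66

206.66 m^2


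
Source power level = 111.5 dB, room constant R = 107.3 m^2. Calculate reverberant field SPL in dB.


Given values:
  Lw = 111.5 dB, R = 107.3 m^2
Formula: SPL = Lw + 10 * log10(4 / R)
Compute 4 / R = 4 / 107.3 = 0.037279
Compute 10 * log10(0.037279) = -14.2854
SPL = 111.5 + (-14.2854) = 97.21

97.21 dB


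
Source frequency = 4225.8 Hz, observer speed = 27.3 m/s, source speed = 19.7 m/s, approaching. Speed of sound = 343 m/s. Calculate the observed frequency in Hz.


Given values:
  f_s = 4225.8 Hz, v_o = 27.3 m/s, v_s = 19.7 m/s
  Direction: approaching
Formula: f_o = f_s * (c + v_o) / (c - v_s)
Numerator: c + v_o = 343 + 27.3 = 370.3
Denominator: c - v_s = 343 - 19.7 = 323.3
f_o = 4225.8 * 370.3 / 323.3 = 4840.13

4840.13 Hz


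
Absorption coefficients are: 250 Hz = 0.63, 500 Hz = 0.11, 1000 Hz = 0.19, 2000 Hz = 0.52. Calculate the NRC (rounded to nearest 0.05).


Given values:
  a_250 = 0.63, a_500 = 0.11
  a_1000 = 0.19, a_2000 = 0.52
Formula: NRC = (a250 + a500 + a1000 + a2000) / 4
Sum = 0.63 + 0.11 + 0.19 + 0.52 = 1.45
NRC = 1.45 / 4 = 0.3625
Rounded to nearest 0.05: 0.35

0.35


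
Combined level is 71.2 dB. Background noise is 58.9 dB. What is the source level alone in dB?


Given values:
  L_total = 71.2 dB, L_bg = 58.9 dB
Formula: L_source = 10 * log10(10^(L_total/10) - 10^(L_bg/10))
Convert to linear:
  10^(71.2/10) = 13182567.3856
  10^(58.9/10) = 776247.1166
Difference: 13182567.3856 - 776247.1166 = 12406320.269
L_source = 10 * log10(12406320.269) = 70.94

70.94 dB


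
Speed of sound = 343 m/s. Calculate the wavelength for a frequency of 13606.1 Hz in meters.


Given values:
  c = 343 m/s, f = 13606.1 Hz
Formula: lambda = c / f
lambda = 343 / 13606.1
lambda = 0.0252

0.0252 m


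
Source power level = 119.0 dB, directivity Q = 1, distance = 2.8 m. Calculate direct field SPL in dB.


Given values:
  Lw = 119.0 dB, Q = 1, r = 2.8 m
Formula: SPL = Lw + 10 * log10(Q / (4 * pi * r^2))
Compute 4 * pi * r^2 = 4 * pi * 2.8^2 = 98.5203
Compute Q / denom = 1 / 98.5203 = 0.01015019
Compute 10 * log10(0.01015019) = -19.9353
SPL = 119.0 + (-19.9353) = 99.06

99.06 dB


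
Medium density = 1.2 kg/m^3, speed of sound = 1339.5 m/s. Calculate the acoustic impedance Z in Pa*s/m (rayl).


Given values:
  rho = 1.2 kg/m^3
  c = 1339.5 m/s
Formula: Z = rho * c
Z = 1.2 * 1339.5
Z = 1607.4

1607.4 rayl


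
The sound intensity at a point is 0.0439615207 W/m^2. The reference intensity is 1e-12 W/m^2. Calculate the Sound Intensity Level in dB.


Given values:
  I = 0.0439615207 W/m^2
  I_ref = 1e-12 W/m^2
Formula: SIL = 10 * log10(I / I_ref)
Compute ratio: I / I_ref = 43961520700
Compute log10: log10(43961520700) = 10.643073
Multiply: SIL = 10 * 10.643073 = 106.43

106.43 dB


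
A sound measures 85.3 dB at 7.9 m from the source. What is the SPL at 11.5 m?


Given values:
  SPL1 = 85.3 dB, r1 = 7.9 m, r2 = 11.5 m
Formula: SPL2 = SPL1 - 20 * log10(r2 / r1)
Compute ratio: r2 / r1 = 11.5 / 7.9 = 1.4557
Compute log10: log10(1.4557) = 0.163072
Compute drop: 20 * 0.163072 = 3.2614
SPL2 = 85.3 - 3.2614 = 82.04

82.04 dB


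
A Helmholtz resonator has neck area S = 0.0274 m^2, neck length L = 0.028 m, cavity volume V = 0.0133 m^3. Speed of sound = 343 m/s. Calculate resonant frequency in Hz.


Given values:
  S = 0.0274 m^2, L = 0.028 m, V = 0.0133 m^3, c = 343 m/s
Formula: f = (c / (2*pi)) * sqrt(S / (V * L))
Compute V * L = 0.0133 * 0.028 = 0.0003724
Compute S / (V * L) = 0.0274 / 0.0003724 = 73.5768
Compute sqrt(73.5768) = 8.577692
Compute c / (2*pi) = 343 / 6.283185 = 54.590148
f = 54.590148 * 8.577692 = 468.26

468.26 Hz


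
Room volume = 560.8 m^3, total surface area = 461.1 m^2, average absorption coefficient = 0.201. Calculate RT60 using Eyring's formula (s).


Given values:
  V = 560.8 m^3, S = 461.1 m^2, alpha = 0.201
Formula: RT60 = 0.161 * V / (-S * ln(1 - alpha))
Compute ln(1 - 0.201) = ln(0.799) = -0.224394
Denominator: -461.1 * -0.224394 = 103.4681
Numerator: 0.161 * 560.8 = 90.2888
RT60 = 90.2888 / 103.4681 = 0.873

0.873 s


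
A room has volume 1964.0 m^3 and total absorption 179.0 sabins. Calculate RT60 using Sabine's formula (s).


Given values:
  V = 1964.0 m^3
  A = 179.0 sabins
Formula: RT60 = 0.161 * V / A
Numerator: 0.161 * 1964.0 = 316.204
RT60 = 316.204 / 179.0 = 1.767

1.767 s


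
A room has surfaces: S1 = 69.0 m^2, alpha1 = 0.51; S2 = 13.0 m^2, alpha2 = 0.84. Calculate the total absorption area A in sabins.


Given surfaces:
  Surface 1: 69.0 * 0.51 = 35.19
  Surface 2: 13.0 * 0.84 = 10.92
Formula: A = sum(Si * alpha_i)
A = 35.19 + 10.92
A = 46.11

46.11 sabins


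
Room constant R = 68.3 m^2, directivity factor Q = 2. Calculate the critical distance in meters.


Given values:
  R = 68.3 m^2, Q = 2
Formula: d_c = 0.141 * sqrt(Q * R)
Compute Q * R = 2 * 68.3 = 136.6
Compute sqrt(136.6) = 11.6876
d_c = 0.141 * 11.6876 = 1.648

1.648 m


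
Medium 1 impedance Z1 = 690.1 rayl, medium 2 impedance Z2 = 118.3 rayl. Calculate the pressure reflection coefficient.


Given values:
  Z1 = 690.1 rayl, Z2 = 118.3 rayl
Formula: R = (Z2 - Z1) / (Z2 + Z1)
Numerator: Z2 - Z1 = 118.3 - 690.1 = -571.8
Denominator: Z2 + Z1 = 118.3 + 690.1 = 808.4
R = -571.8 / 808.4 = -0.7073

-0.7073


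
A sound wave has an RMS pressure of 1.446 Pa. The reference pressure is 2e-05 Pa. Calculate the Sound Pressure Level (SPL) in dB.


Given values:
  p = 1.446 Pa
  p_ref = 2e-05 Pa
Formula: SPL = 20 * log10(p / p_ref)
Compute ratio: p / p_ref = 1.446 / 2e-05 = 72300
Compute log10: log10(72300) = 4.859138
Multiply: SPL = 20 * 4.859138 = 97.18

97.18 dB


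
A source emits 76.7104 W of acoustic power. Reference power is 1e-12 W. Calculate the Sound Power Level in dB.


Given values:
  W = 76.7104 W
  W_ref = 1e-12 W
Formula: SWL = 10 * log10(W / W_ref)
Compute ratio: W / W_ref = 76710400000000
Compute log10: log10(76710400000000) = 13.884854
Multiply: SWL = 10 * 13.884854 = 138.85

138.85 dB


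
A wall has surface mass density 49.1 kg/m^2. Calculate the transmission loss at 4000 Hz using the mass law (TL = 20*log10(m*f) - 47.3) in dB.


Given values:
  m = 49.1 kg/m^2, f = 4000 Hz
Formula: TL = 20 * log10(m * f) - 47.3
Compute m * f = 49.1 * 4000 = 196400.0
Compute log10(196400.0) = 5.293141
Compute 20 * 5.293141 = 105.8628
TL = 105.8628 - 47.3 = 58.56

58.56 dB


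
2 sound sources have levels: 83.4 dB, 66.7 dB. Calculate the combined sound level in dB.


Formula: L_total = 10 * log10( sum(10^(Li/10)) )
  Source 1: 10^(83.4/10) = 218776162.395
  Source 2: 10^(66.7/10) = 4677351.4129
Sum of linear values = 223453513.8079
L_total = 10 * log10(223453513.8079) = 83.49

83.49 dB


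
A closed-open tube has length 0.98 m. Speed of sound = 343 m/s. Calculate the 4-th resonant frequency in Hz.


Given values:
  Tube type: closed-open, L = 0.98 m, c = 343 m/s, n = 4
Formula: f_n = (2n - 1) * c / (4 * L)
Compute 2n - 1 = 2*4 - 1 = 7
Compute 4 * L = 4 * 0.98 = 3.92
f = 7 * 343 / 3.92
f = 612.5

612.5 Hz


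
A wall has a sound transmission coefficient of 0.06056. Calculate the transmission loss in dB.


Given values:
  tau = 0.06056
Formula: TL = 10 * log10(1 / tau)
Compute 1 / tau = 1 / 0.06056 = 16.5125
Compute log10(16.5125) = 1.217813
TL = 10 * 1.217813 = 12.18

12.18 dB


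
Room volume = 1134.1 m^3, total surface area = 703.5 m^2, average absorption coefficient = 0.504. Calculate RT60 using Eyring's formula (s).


Given values:
  V = 1134.1 m^3, S = 703.5 m^2, alpha = 0.504
Formula: RT60 = 0.161 * V / (-S * ln(1 - alpha))
Compute ln(1 - 0.504) = ln(0.496) = -0.701179
Denominator: -703.5 * -0.701179 = 493.2794
Numerator: 0.161 * 1134.1 = 182.5901
RT60 = 182.5901 / 493.2794 = 0.37

0.37 s


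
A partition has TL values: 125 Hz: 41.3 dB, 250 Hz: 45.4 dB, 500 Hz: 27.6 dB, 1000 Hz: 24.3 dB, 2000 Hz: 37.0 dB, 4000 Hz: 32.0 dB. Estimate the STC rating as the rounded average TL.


Given TL values at each frequency:
  125 Hz: 41.3 dB
  250 Hz: 45.4 dB
  500 Hz: 27.6 dB
  1000 Hz: 24.3 dB
  2000 Hz: 37.0 dB
  4000 Hz: 32.0 dB
Formula: STC ~ round(average of TL values)
Sum = 41.3 + 45.4 + 27.6 + 24.3 + 37.0 + 32.0 = 207.6
Average = 207.6 / 6 = 34.6
Rounded: 35

35


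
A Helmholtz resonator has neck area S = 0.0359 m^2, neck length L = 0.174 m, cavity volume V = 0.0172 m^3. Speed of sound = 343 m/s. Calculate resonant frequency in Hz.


Given values:
  S = 0.0359 m^2, L = 0.174 m, V = 0.0172 m^3, c = 343 m/s
Formula: f = (c / (2*pi)) * sqrt(S / (V * L))
Compute V * L = 0.0172 * 0.174 = 0.0029928
Compute S / (V * L) = 0.0359 / 0.0029928 = 11.9955
Compute sqrt(11.9955) = 3.463452
Compute c / (2*pi) = 343 / 6.283185 = 54.590148
f = 54.590148 * 3.463452 = 189.07

189.07 Hz


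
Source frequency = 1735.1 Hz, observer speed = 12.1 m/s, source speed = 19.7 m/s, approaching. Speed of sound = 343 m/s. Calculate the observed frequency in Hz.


Given values:
  f_s = 1735.1 Hz, v_o = 12.1 m/s, v_s = 19.7 m/s
  Direction: approaching
Formula: f_o = f_s * (c + v_o) / (c - v_s)
Numerator: c + v_o = 343 + 12.1 = 355.1
Denominator: c - v_s = 343 - 19.7 = 323.3
f_o = 1735.1 * 355.1 / 323.3 = 1905.77

1905.77 Hz


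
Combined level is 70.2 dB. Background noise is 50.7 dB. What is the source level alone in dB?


Given values:
  L_total = 70.2 dB, L_bg = 50.7 dB
Formula: L_source = 10 * log10(10^(L_total/10) - 10^(L_bg/10))
Convert to linear:
  10^(70.2/10) = 10471285.4805
  10^(50.7/10) = 117489.7555
Difference: 10471285.4805 - 117489.7555 = 10353795.725
L_source = 10 * log10(10353795.725) = 70.15

70.15 dB


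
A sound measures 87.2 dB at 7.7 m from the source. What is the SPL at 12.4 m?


Given values:
  SPL1 = 87.2 dB, r1 = 7.7 m, r2 = 12.4 m
Formula: SPL2 = SPL1 - 20 * log10(r2 / r1)
Compute ratio: r2 / r1 = 12.4 / 7.7 = 1.6104
Compute log10: log10(1.6104) = 0.206934
Compute drop: 20 * 0.206934 = 4.1387
SPL2 = 87.2 - 4.1387 = 83.06

83.06 dB


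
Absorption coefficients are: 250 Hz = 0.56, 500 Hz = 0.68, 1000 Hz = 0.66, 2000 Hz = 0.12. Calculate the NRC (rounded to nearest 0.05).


Given values:
  a_250 = 0.56, a_500 = 0.68
  a_1000 = 0.66, a_2000 = 0.12
Formula: NRC = (a250 + a500 + a1000 + a2000) / 4
Sum = 0.56 + 0.68 + 0.66 + 0.12 = 2.02
NRC = 2.02 / 4 = 0.505
Rounded to nearest 0.05: 0.5

0.5


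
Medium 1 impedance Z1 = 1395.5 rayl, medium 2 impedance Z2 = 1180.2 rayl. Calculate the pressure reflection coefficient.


Given values:
  Z1 = 1395.5 rayl, Z2 = 1180.2 rayl
Formula: R = (Z2 - Z1) / (Z2 + Z1)
Numerator: Z2 - Z1 = 1180.2 - 1395.5 = -215.3
Denominator: Z2 + Z1 = 1180.2 + 1395.5 = 2575.7
R = -215.3 / 2575.7 = -0.0836

-0.0836


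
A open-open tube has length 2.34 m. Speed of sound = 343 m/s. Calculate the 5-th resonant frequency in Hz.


Given values:
  Tube type: open-open, L = 2.34 m, c = 343 m/s, n = 5
Formula: f_n = n * c / (2 * L)
Compute 2 * L = 2 * 2.34 = 4.68
f = 5 * 343 / 4.68
f = 366.45

366.45 Hz


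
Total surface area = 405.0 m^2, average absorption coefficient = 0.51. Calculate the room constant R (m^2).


Given values:
  S = 405.0 m^2, alpha = 0.51
Formula: R = S * alpha / (1 - alpha)
Numerator: 405.0 * 0.51 = 206.55
Denominator: 1 - 0.51 = 0.49
R = 206.55 / 0.49 = 421.53

421.53 m^2


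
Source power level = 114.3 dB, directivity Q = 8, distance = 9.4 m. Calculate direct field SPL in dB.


Given values:
  Lw = 114.3 dB, Q = 8, r = 9.4 m
Formula: SPL = Lw + 10 * log10(Q / (4 * pi * r^2))
Compute 4 * pi * r^2 = 4 * pi * 9.4^2 = 1110.3645
Compute Q / denom = 8 / 1110.3645 = 0.00720484
Compute 10 * log10(0.00720484) = -21.4238
SPL = 114.3 + (-21.4238) = 92.88

92.88 dB


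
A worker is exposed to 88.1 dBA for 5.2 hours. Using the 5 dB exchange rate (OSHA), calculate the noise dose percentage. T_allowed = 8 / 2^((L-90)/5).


Given values:
  L = 88.1 dBA, T = 5.2 hours
Formula: T_allowed = 8 / 2^((L - 90) / 5)
Compute exponent: (88.1 - 90) / 5 = -0.38
Compute 2^(-0.38) = 0.768438
T_allowed = 8 / 0.768438 = 10.410729 hours
Dose = (T / T_allowed) * 100
Dose = (5.2 / 10.410729) * 100 = 49.95

49.95 %


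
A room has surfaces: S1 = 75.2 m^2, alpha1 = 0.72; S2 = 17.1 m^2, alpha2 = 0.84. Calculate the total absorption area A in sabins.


Given surfaces:
  Surface 1: 75.2 * 0.72 = 54.144
  Surface 2: 17.1 * 0.84 = 14.364
Formula: A = sum(Si * alpha_i)
A = 54.144 + 14.364
A = 68.51

68.51 sabins


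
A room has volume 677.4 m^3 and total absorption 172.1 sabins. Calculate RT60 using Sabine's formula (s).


Given values:
  V = 677.4 m^3
  A = 172.1 sabins
Formula: RT60 = 0.161 * V / A
Numerator: 0.161 * 677.4 = 109.0614
RT60 = 109.0614 / 172.1 = 0.634

0.634 s


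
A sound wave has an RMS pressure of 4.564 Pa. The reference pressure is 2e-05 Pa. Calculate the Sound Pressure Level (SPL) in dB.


Given values:
  p = 4.564 Pa
  p_ref = 2e-05 Pa
Formula: SPL = 20 * log10(p / p_ref)
Compute ratio: p / p_ref = 4.564 / 2e-05 = 228200
Compute log10: log10(228200) = 5.358316
Multiply: SPL = 20 * 5.358316 = 107.17

107.17 dB


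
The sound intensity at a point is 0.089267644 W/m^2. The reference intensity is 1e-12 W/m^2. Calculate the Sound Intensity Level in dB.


Given values:
  I = 0.089267644 W/m^2
  I_ref = 1e-12 W/m^2
Formula: SIL = 10 * log10(I / I_ref)
Compute ratio: I / I_ref = 89267644000
Compute log10: log10(89267644000) = 10.950694
Multiply: SIL = 10 * 10.950694 = 109.51

109.51 dB


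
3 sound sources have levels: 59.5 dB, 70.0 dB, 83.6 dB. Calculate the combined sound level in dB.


Formula: L_total = 10 * log10( sum(10^(Li/10)) )
  Source 1: 10^(59.5/10) = 891250.9381
  Source 2: 10^(70.0/10) = 10000000.0
  Source 3: 10^(83.6/10) = 229086765.2768
Sum of linear values = 239978016.2149
L_total = 10 * log10(239978016.2149) = 83.8

83.8 dB


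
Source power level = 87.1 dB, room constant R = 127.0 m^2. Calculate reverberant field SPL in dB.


Given values:
  Lw = 87.1 dB, R = 127.0 m^2
Formula: SPL = Lw + 10 * log10(4 / R)
Compute 4 / R = 4 / 127.0 = 0.031496
Compute 10 * log10(0.031496) = -15.0174
SPL = 87.1 + (-15.0174) = 72.08

72.08 dB


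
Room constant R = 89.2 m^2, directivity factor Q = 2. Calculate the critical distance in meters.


Given values:
  R = 89.2 m^2, Q = 2
Formula: d_c = 0.141 * sqrt(Q * R)
Compute Q * R = 2 * 89.2 = 178.4
Compute sqrt(178.4) = 13.3566
d_c = 0.141 * 13.3566 = 1.883

1.883 m


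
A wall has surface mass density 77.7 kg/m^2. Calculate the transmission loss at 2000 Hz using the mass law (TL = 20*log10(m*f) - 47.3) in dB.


Given values:
  m = 77.7 kg/m^2, f = 2000 Hz
Formula: TL = 20 * log10(m * f) - 47.3
Compute m * f = 77.7 * 2000 = 155400.0
Compute log10(155400.0) = 5.191451
Compute 20 * 5.191451 = 103.829
TL = 103.829 - 47.3 = 56.53

56.53 dB


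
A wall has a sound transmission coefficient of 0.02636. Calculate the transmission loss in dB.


Given values:
  tau = 0.02636
Formula: TL = 10 * log10(1 / tau)
Compute 1 / tau = 1 / 0.02636 = 37.9363
Compute log10(37.9363) = 1.579055
TL = 10 * 1.579055 = 15.79

15.79 dB


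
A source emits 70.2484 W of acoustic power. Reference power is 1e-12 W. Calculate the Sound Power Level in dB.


Given values:
  W = 70.2484 W
  W_ref = 1e-12 W
Formula: SWL = 10 * log10(W / W_ref)
Compute ratio: W / W_ref = 70248400000000
Compute log10: log10(70248400000000) = 13.846636
Multiply: SWL = 10 * 13.846636 = 138.47

138.47 dB


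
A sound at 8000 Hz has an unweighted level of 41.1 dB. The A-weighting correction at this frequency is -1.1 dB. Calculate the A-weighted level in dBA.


Given values:
  SPL = 41.1 dB
  A-weighting at 8000 Hz = -1.1 dB
Formula: L_A = SPL + A_weight
L_A = 41.1 + (-1.1)
L_A = 40.0

40.0 dBA


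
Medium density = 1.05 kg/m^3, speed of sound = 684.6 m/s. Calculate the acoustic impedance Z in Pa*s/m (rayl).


Given values:
  rho = 1.05 kg/m^3
  c = 684.6 m/s
Formula: Z = rho * c
Z = 1.05 * 684.6
Z = 718.83

718.83 rayl


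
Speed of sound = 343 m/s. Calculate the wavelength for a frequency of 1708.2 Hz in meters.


Given values:
  c = 343 m/s, f = 1708.2 Hz
Formula: lambda = c / f
lambda = 343 / 1708.2
lambda = 0.2008

0.2008 m


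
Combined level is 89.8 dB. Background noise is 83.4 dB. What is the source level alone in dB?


Given values:
  L_total = 89.8 dB, L_bg = 83.4 dB
Formula: L_source = 10 * log10(10^(L_total/10) - 10^(L_bg/10))
Convert to linear:
  10^(89.8/10) = 954992586.0214
  10^(83.4/10) = 218776162.395
Difference: 954992586.0214 - 218776162.395 = 736216423.6264
L_source = 10 * log10(736216423.6264) = 88.67

88.67 dB


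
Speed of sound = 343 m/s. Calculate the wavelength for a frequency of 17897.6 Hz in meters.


Given values:
  c = 343 m/s, f = 17897.6 Hz
Formula: lambda = c / f
lambda = 343 / 17897.6
lambda = 0.0192

0.0192 m


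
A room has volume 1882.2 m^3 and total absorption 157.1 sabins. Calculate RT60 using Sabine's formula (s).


Given values:
  V = 1882.2 m^3
  A = 157.1 sabins
Formula: RT60 = 0.161 * V / A
Numerator: 0.161 * 1882.2 = 303.0342
RT60 = 303.0342 / 157.1 = 1.929

1.929 s


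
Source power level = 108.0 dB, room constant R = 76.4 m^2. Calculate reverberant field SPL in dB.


Given values:
  Lw = 108.0 dB, R = 76.4 m^2
Formula: SPL = Lw + 10 * log10(4 / R)
Compute 4 / R = 4 / 76.4 = 0.052356
Compute 10 * log10(0.052356) = -12.8103
SPL = 108.0 + (-12.8103) = 95.19

95.19 dB


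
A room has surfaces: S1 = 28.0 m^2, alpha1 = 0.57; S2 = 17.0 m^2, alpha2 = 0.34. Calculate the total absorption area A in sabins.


Given surfaces:
  Surface 1: 28.0 * 0.57 = 15.96
  Surface 2: 17.0 * 0.34 = 5.78
Formula: A = sum(Si * alpha_i)
A = 15.96 + 5.78
A = 21.74

21.74 sabins


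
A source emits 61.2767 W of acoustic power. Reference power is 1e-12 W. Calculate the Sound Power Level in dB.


Given values:
  W = 61.2767 W
  W_ref = 1e-12 W
Formula: SWL = 10 * log10(W / W_ref)
Compute ratio: W / W_ref = 61276700000000
Compute log10: log10(61276700000000) = 13.787295
Multiply: SWL = 10 * 13.787295 = 137.87

137.87 dB


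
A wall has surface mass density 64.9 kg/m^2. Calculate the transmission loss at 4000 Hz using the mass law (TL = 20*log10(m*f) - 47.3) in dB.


Given values:
  m = 64.9 kg/m^2, f = 4000 Hz
Formula: TL = 20 * log10(m * f) - 47.3
Compute m * f = 64.9 * 4000 = 259600.0
Compute log10(259600.0) = 5.414305
Compute 20 * 5.414305 = 108.2861
TL = 108.2861 - 47.3 = 60.99

60.99 dB


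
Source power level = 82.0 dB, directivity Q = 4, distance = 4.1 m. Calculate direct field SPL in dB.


Given values:
  Lw = 82.0 dB, Q = 4, r = 4.1 m
Formula: SPL = Lw + 10 * log10(Q / (4 * pi * r^2))
Compute 4 * pi * r^2 = 4 * pi * 4.1^2 = 211.2407
Compute Q / denom = 4 / 211.2407 = 0.01893574
Compute 10 * log10(0.01893574) = -17.2272
SPL = 82.0 + (-17.2272) = 64.77

64.77 dB


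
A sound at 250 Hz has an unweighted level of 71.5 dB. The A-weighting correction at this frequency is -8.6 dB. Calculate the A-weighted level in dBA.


Given values:
  SPL = 71.5 dB
  A-weighting at 250 Hz = -8.6 dB
Formula: L_A = SPL + A_weight
L_A = 71.5 + (-8.6)
L_A = 62.9

62.9 dBA


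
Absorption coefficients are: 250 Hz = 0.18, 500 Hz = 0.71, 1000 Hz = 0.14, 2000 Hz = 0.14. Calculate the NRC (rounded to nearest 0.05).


Given values:
  a_250 = 0.18, a_500 = 0.71
  a_1000 = 0.14, a_2000 = 0.14
Formula: NRC = (a250 + a500 + a1000 + a2000) / 4
Sum = 0.18 + 0.71 + 0.14 + 0.14 = 1.17
NRC = 1.17 / 4 = 0.2925
Rounded to nearest 0.05: 0.3

0.3


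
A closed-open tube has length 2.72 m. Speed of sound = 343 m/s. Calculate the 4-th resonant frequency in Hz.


Given values:
  Tube type: closed-open, L = 2.72 m, c = 343 m/s, n = 4
Formula: f_n = (2n - 1) * c / (4 * L)
Compute 2n - 1 = 2*4 - 1 = 7
Compute 4 * L = 4 * 2.72 = 10.88
f = 7 * 343 / 10.88
f = 220.68

220.68 Hz


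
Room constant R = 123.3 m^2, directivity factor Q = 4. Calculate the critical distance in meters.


Given values:
  R = 123.3 m^2, Q = 4
Formula: d_c = 0.141 * sqrt(Q * R)
Compute Q * R = 4 * 123.3 = 493.2
Compute sqrt(493.2) = 22.2081
d_c = 0.141 * 22.2081 = 3.131

3.131 m


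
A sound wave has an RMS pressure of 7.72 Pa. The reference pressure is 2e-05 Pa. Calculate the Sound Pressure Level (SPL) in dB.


Given values:
  p = 7.72 Pa
  p_ref = 2e-05 Pa
Formula: SPL = 20 * log10(p / p_ref)
Compute ratio: p / p_ref = 7.72 / 2e-05 = 386000
Compute log10: log10(386000) = 5.586587
Multiply: SPL = 20 * 5.586587 = 111.73

111.73 dB


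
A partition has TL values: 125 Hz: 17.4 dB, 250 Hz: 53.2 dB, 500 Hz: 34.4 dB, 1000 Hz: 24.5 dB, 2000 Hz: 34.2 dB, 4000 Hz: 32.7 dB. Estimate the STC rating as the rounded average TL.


Given TL values at each frequency:
  125 Hz: 17.4 dB
  250 Hz: 53.2 dB
  500 Hz: 34.4 dB
  1000 Hz: 24.5 dB
  2000 Hz: 34.2 dB
  4000 Hz: 32.7 dB
Formula: STC ~ round(average of TL values)
Sum = 17.4 + 53.2 + 34.4 + 24.5 + 34.2 + 32.7 = 196.4
Average = 196.4 / 6 = 32.73
Rounded: 33

33


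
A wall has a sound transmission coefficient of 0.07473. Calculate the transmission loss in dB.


Given values:
  tau = 0.07473
Formula: TL = 10 * log10(1 / tau)
Compute 1 / tau = 1 / 0.07473 = 13.3815
Compute log10(13.3815) = 1.126505
TL = 10 * 1.126505 = 11.27

11.27 dB
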